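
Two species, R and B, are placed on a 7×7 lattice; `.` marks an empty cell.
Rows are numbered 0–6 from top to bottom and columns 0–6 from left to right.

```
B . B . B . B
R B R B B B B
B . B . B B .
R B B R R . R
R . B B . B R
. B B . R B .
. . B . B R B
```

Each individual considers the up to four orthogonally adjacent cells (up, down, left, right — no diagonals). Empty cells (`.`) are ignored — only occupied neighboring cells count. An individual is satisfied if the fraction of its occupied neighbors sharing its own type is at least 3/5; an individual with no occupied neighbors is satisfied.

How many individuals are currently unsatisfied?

(0,0)B 0/1 unhappy
(0,2)B 0/1 unhappy
(0,4)B 1/1 ok
(0,6)B 1/1 ok
(1,0)R 0/3 unhappy
(1,1)B 0/2 unhappy
(1,2)R 0/4 unhappy
(1,3)B 1/2 unhappy
(1,4)B 4/4 ok
(1,5)B 3/3 ok
(1,6)B 2/2 ok
(2,0)B 0/2 unhappy
(2,2)B 1/2 unhappy
(2,4)B 2/3 ok
(2,5)B 2/2 ok
(3,0)R 1/3 unhappy
(3,1)B 1/2 unhappy
(3,2)B 3/4 ok
(3,3)R 1/3 unhappy
(3,4)R 1/2 unhappy
(3,6)R 1/1 ok
(4,0)R 1/1 ok
(4,2)B 3/3 ok
(4,3)B 1/2 unhappy
(4,5)B 1/2 unhappy
(4,6)R 1/2 unhappy
(5,1)B 1/1 ok
(5,2)B 3/3 ok
(5,4)R 0/2 unhappy
(5,5)B 1/3 unhappy
(6,2)B 1/1 ok
(6,4)B 0/2 unhappy
(6,5)R 0/3 unhappy
(6,6)B 0/1 unhappy
Unsatisfied: (0,0), (0,2), (1,0), (1,1), (1,2), (1,3), (2,0), (2,2), (3,0), (3,1), (3,3), (3,4), (4,3), (4,5), (4,6), (5,4), (5,5), (6,4), (6,5), (6,6) — 20 in total.

20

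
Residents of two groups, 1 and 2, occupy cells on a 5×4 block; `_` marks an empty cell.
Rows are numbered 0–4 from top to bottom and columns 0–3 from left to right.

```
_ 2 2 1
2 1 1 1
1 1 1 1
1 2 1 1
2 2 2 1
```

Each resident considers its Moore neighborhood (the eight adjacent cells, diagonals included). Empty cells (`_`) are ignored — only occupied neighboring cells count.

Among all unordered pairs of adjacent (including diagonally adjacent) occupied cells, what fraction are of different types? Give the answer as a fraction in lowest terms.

Scan each occupied cell's neighbors to the right and below (and the two forward diagonals) so each pair is counted once.
From row 0: 6 unlike of 10 pairs (running 6/10).
From row 1: 3 unlike of 13 pairs (running 9/23).
From row 2: 3 unlike of 13 pairs (running 12/36).
From row 3: 7 unlike of 13 pairs (running 19/49).
From row 4: 1 unlike of 3 pairs (running 20/52).
Total adjacent occupied pairs: 52; unlike-type pairs: 20.
20/52 reduces to 5/13.

5/13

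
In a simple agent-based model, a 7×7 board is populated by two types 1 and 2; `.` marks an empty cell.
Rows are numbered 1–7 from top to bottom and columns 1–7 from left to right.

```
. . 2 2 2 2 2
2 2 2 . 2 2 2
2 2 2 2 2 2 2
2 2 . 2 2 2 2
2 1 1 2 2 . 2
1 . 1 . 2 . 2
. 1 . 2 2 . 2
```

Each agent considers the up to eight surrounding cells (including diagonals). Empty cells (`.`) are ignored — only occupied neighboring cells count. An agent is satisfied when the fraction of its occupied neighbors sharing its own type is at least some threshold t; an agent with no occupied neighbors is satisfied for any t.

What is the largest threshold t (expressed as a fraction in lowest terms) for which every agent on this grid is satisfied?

2/5

Row 1: (1,3)2 3/3 · (1,4)2 4/4 · (1,5)2 4/4 · (1,6)2 5/5 · (1,7)2 3/3
Row 2: (2,1)2 3/3 · (2,2)2 6/6 · (2,3)2 6/6 · (2,5)2 7/7 · (2,6)2 8/8 · (2,7)2 5/5
Row 3: (3,1)2 5/5 · (3,2)2 7/7 · (3,3)2 6/6 · (3,4)2 6/6 · (3,5)2 7/7 · (3,6)2 8/8 · (3,7)2 5/5
Row 4: (4,1)2 4/5 · (4,2)2 5/7 · (4,4)2 6/7 · (4,5)2 7/7 · (4,6)2 7/7 · (4,7)2 4/4
Row 5: (5,1)2 2/4 · (5,2)1 3/6 · (5,3)1 2/5 · (5,4)2 4/6 · (5,5)2 5/5 · (5,7)2 3/3
Row 6: (6,1)1 2/3 · (6,3)1 3/5 · (6,5)2 4/4 · (6,7)2 2/2
Row 7: (7,2)1 2/2 · (7,4)2 2/3 · (7,5)2 2/2 · (7,7)2 1/1
The smallest same-type fraction is 2/5 at (5,3), which reduces to 2/5. Any threshold above that leaves this agent unsatisfied.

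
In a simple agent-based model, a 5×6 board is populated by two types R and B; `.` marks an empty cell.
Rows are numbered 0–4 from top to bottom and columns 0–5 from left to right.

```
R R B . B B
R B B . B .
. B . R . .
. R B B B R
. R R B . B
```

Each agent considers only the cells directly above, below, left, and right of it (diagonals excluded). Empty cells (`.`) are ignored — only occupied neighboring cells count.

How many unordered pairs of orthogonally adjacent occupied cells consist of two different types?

10

Scan each occupied cell's neighbors to the right and below so each pair is counted once.
Row 0: R(0,0)–R(0,1)= R(0,0)–R(1,0)= R(0,1)–B(0,2)≠ R(0,1)–B(1,1)≠ B(0,2)–B(1,2)= B(0,4)–B(0,5)= B(0,4)–B(1,4)=  → 2/7 unlike.
Row 1: R(1,0)–B(1,1)≠ B(1,1)–B(1,2)= B(1,1)–B(2,1)=  → 1/3 unlike.
Row 2: B(2,1)–R(3,1)≠ R(2,3)–B(3,3)≠  → 2/2 unlike.
Row 3: R(3,1)–B(3,2)≠ R(3,1)–R(4,1)= B(3,2)–B(3,3)= B(3,2)–R(4,2)≠ B(3,3)–B(3,4)= B(3,3)–B(4,3)= B(3,4)–R(3,5)≠ R(3,5)–B(4,5)≠  → 4/8 unlike.
Row 4: R(4,1)–R(4,2)= R(4,2)–B(4,3)≠  → 1/2 unlike.
Total adjacent occupied pairs: 22; unlike-type pairs: 10.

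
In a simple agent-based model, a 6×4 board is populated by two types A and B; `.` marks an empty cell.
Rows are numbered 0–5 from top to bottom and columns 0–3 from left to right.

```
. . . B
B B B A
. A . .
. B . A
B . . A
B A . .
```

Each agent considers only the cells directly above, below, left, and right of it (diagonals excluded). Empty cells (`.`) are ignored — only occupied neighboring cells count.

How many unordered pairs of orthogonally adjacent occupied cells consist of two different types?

5

Scan each occupied cell's neighbors to the right and below so each pair is counted once.
From row 0: 1 unlike of 1 pairs (running 1/1).
From row 1: 2 unlike of 4 pairs (running 3/5).
From row 2: 1 unlike of 1 pairs (running 4/6).
From row 3: 0 unlike of 1 pairs (running 4/7).
From row 4: 0 unlike of 1 pairs (running 4/8).
From row 5: 1 unlike of 1 pairs (running 5/9).
Total adjacent occupied pairs: 9; unlike-type pairs: 5.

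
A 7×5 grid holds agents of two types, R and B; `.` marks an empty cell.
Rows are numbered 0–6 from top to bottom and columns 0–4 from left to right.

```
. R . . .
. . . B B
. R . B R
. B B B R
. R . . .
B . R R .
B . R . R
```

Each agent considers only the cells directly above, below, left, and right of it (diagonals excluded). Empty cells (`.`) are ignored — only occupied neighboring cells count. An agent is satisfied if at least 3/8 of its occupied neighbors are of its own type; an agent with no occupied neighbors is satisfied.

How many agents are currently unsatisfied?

4

Row 0: (0,1)R 0/0 satisfied
Row 1: (1,3)B 2/2 satisfied · (1,4)B 1/2 satisfied
Row 2: (2,1)R 0/1 not · (2,3)B 2/3 satisfied · (2,4)R 1/3 not
Row 3: (3,1)B 1/3 not · (3,2)B 2/2 satisfied · (3,3)B 2/3 satisfied · (3,4)R 1/2 satisfied
Row 4: (4,1)R 0/1 not
Row 5: (5,0)B 1/1 satisfied · (5,2)R 2/2 satisfied · (5,3)R 1/1 satisfied
Row 6: (6,0)B 1/1 satisfied · (6,2)R 1/1 satisfied · (6,4)R 0/0 satisfied
Unsatisfied: (2,1), (2,4), (3,1), (4,1) — 4 in total.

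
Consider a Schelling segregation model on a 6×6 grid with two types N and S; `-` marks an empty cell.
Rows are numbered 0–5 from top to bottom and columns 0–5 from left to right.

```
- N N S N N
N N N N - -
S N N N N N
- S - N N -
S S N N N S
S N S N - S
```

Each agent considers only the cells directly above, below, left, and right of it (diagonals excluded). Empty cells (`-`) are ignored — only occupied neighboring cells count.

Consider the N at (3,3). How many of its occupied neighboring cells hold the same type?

3

Occupied neighbors of (3,3): (2,3)=N, (4,3)=N, (3,4)=N.
Same type (N): 3 of 3.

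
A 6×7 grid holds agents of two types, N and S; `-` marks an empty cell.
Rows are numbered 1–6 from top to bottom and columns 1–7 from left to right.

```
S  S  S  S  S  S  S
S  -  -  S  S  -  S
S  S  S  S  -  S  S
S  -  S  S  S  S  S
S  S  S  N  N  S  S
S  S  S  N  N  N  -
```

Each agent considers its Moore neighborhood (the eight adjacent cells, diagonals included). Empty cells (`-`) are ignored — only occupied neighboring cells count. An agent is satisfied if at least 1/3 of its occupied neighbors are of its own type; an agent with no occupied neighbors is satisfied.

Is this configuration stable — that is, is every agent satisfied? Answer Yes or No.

Yes

Row 1: (1,1)S 2/2 satisfied · (1,2)S 3/3 satisfied · (1,3)S 3/3 satisfied · (1,4)S 4/4 satisfied · (1,5)S 4/4 satisfied · (1,6)S 4/4 satisfied · (1,7)S 2/2 satisfied
Row 2: (2,1)S 4/4 satisfied · (2,4)S 6/6 satisfied · (2,5)S 6/6 satisfied · (2,7)S 4/4 satisfied
Row 3: (3,1)S 3/3 satisfied · (3,2)S 5/5 satisfied · (3,3)S 5/5 satisfied · (3,4)S 6/6 satisfied · (3,6)S 6/6 satisfied · (3,7)S 4/4 satisfied
Row 4: (4,1)S 4/4 satisfied · (4,3)S 6/7 satisfied · (4,4)S 5/7 satisfied · (4,5)S 5/7 satisfied · (4,6)S 6/7 satisfied · (4,7)S 5/5 satisfied
Row 5: (5,1)S 4/4 satisfied · (5,2)S 7/7 satisfied · (5,3)S 5/7 satisfied · (5,4)N 3/8 satisfied · (5,5)N 4/8 satisfied · (5,6)S 4/7 satisfied · (5,7)S 3/4 satisfied
Row 6: (6,1)S 3/3 satisfied · (6,2)S 5/5 satisfied · (6,3)S 3/5 satisfied · (6,4)N 3/5 satisfied · (6,5)N 4/5 satisfied · (6,6)N 2/4 satisfied
All meet the threshold, so the configuration is stable.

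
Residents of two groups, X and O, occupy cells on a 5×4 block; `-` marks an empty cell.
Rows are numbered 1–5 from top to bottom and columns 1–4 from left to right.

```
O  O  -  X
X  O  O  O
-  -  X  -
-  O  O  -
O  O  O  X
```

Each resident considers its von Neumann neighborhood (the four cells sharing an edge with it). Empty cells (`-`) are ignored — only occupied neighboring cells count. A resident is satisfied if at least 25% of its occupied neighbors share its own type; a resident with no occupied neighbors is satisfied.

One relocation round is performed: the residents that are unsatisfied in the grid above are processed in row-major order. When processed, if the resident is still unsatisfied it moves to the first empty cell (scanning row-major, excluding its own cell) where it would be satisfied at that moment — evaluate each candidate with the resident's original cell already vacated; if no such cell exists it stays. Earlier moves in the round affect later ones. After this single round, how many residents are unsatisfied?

Initially unsatisfied (in order): (1,4), (2,1), (3,3), (5,4).
  (1,4) → (3,1).
  (2,1): now satisfied by earlier moves; stays.
  (3,3) → (3,2).
  (5,4) → (3,3).
Resulting grid:
O O - -
X O O O
X X X -
- O O -
O O O -
All satisfied now.

0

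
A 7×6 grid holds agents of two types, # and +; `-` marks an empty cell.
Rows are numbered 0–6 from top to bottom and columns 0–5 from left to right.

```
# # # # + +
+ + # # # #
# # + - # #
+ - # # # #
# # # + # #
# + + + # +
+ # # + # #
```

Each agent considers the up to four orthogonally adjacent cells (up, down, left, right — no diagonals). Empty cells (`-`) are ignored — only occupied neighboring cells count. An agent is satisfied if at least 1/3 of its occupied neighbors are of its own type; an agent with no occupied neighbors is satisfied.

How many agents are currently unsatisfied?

7

Row 0: (0,0)# 1/2 ✓ · (0,1)# 2/3 ✓ · (0,2)# 3/3 ✓ · (0,3)# 2/3 ✓ · (0,4)+ 1/3 ✓ · (0,5)+ 1/2 ✓
Row 1: (1,0)+ 1/3 ✓ · (1,1)+ 1/4 ✗ · (1,2)# 2/4 ✓ · (1,3)# 3/3 ✓ · (1,4)# 3/4 ✓ · (1,5)# 2/3 ✓
Row 2: (2,0)# 1/3 ✓ · (2,1)# 1/3 ✓ · (2,2)+ 0/3 ✗ · (2,4)# 3/3 ✓ · (2,5)# 3/3 ✓
Row 3: (3,0)+ 0/2 ✗ · (3,2)# 2/3 ✓ · (3,3)# 2/3 ✓ · (3,4)# 4/4 ✓ · (3,5)# 3/3 ✓
Row 4: (4,0)# 2/3 ✓ · (4,1)# 2/3 ✓ · (4,2)# 2/4 ✓ · (4,3)+ 1/4 ✗ · (4,4)# 3/4 ✓ · (4,5)# 2/3 ✓
Row 5: (5,0)# 1/3 ✓ · (5,1)+ 1/4 ✗ · (5,2)+ 2/4 ✓ · (5,3)+ 3/4 ✓ · (5,4)# 2/4 ✓ · (5,5)+ 0/3 ✗
Row 6: (6,0)+ 0/2 ✗ · (6,1)# 1/3 ✓ · (6,2)# 1/3 ✓ · (6,3)+ 1/3 ✓ · (6,4)# 2/3 ✓ · (6,5)# 1/2 ✓
Unsatisfied: (1,1), (2,2), (3,0), (4,3), (5,1), (5,5), (6,0) — 7 in total.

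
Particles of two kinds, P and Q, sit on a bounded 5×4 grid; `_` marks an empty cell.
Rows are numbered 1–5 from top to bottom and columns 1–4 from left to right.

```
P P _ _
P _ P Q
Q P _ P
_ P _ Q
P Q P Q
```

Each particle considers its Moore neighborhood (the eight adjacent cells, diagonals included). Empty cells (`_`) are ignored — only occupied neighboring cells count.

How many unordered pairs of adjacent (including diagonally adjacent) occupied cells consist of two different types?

11

Scan each occupied cell's neighbors to the right and below (and the two forward diagonals) so each pair is counted once.
From row 1: 0 unlike of 4 pairs (running 0/4).
From row 2: 3 unlike of 6 pairs (running 3/10).
From row 3: 3 unlike of 4 pairs (running 6/14).
From row 4: 2 unlike of 5 pairs (running 8/19).
From row 5: 3 unlike of 3 pairs (running 11/22).
Total adjacent occupied pairs: 22; unlike-type pairs: 11.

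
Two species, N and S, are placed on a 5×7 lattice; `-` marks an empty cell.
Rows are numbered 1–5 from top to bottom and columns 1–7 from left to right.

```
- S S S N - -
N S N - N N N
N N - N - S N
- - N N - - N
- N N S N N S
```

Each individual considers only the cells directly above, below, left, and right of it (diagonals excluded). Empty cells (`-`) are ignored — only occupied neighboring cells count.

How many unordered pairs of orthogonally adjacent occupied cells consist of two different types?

12

Scan each occupied cell's neighbors to the right and below so each pair is counted once.
From row 1: 2 unlike of 6 pairs (running 2/6).
From row 2: 4 unlike of 8 pairs (running 6/14).
From row 3: 1 unlike of 4 pairs (running 7/18).
From row 4: 2 unlike of 4 pairs (running 9/22).
From row 5: 3 unlike of 5 pairs (running 12/27).
Total adjacent occupied pairs: 27; unlike-type pairs: 12.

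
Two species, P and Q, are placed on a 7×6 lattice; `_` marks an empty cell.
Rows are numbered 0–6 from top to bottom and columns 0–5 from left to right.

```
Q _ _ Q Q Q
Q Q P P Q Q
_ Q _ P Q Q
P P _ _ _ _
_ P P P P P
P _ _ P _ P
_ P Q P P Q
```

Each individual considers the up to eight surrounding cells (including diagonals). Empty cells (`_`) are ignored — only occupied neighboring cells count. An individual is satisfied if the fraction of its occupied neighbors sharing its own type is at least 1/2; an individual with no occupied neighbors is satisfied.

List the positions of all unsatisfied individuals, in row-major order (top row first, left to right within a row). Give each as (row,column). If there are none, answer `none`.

(1,2), (1,3), (2,1), (6,2), (6,5)

(0,0)Q 2/2 ok
(0,3)Q 2/4 ok
(0,4)Q 4/5 ok
(0,5)Q 3/3 ok
(1,0)Q 3/3 ok
(1,1)Q 3/4 ok
(1,2)P 2/5 unhappy
(1,3)P 2/6 unhappy
(1,4)Q 6/8 ok
(1,5)Q 5/5 ok
(2,1)Q 2/5 unhappy
(2,3)P 2/4 ok
(2,4)Q 3/5 ok
(2,5)Q 3/3 ok
(3,0)P 2/3 ok
(3,1)P 3/4 ok
(4,1)P 4/4 ok
(4,2)P 4/4 ok
(4,3)P 3/3 ok
(4,4)P 4/4 ok
(4,5)P 2/2 ok
(5,0)P 2/2 ok
(5,3)P 5/6 ok
(5,5)P 3/4 ok
(6,1)P 1/2 ok
(6,2)Q 0/3 unhappy
(6,3)P 2/3 ok
(6,4)P 3/4 ok
(6,5)Q 0/2 unhappy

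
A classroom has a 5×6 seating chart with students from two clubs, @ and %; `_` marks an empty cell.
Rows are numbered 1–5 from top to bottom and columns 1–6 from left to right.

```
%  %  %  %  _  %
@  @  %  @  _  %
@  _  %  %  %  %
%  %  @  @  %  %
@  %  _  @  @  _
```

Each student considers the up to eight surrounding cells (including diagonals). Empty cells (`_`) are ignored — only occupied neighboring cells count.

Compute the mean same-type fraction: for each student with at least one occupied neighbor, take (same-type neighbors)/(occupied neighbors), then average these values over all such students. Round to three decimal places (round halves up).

Row 1: (1,1)% 1/3 · (1,2)% 3/5 · (1,3)% 3/5 · (1,4)% 2/3 · (1,6)% 1/1
Row 2: (2,1)@ 2/4 · (2,2)@ 2/7 · (2,3)% 5/7 · (2,4)@ 0/6 · (2,6)% 3/3
Row 3: (3,1)@ 2/4 · (3,3)% 3/7 · (3,4)% 4/7 · (3,5)% 5/7 · (3,6)% 4/4
Row 4: (4,1)% 2/4 · (4,2)% 3/6 · (4,3)@ 2/6 · (4,4)@ 3/7 · (4,5)% 4/7 · (4,6)% 3/4
Row 5: (5,1)@ 0/3 · (5,2)% 2/4 · (5,4)@ 3/4 · (5,5)@ 2/4
Sum over 25 students: 1/3 + 3/5 + 3/5 + 2/3 + 1/1 + 2/4 + 2/7 + 5/7 + 0/6 + 3/3 + 2/4 + 3/7 + 4/7 + 5/7 + 4/4 + 2/4 + 3/6 + 2/6 + 3/7 + 4/7 + 3/4 + 0/3 + 2/4 + 3/4 + 2/4 = 2887/210; mean = 2887/210 ÷ 25 = 2887/5250 = 0.549904… → 0.550.

0.550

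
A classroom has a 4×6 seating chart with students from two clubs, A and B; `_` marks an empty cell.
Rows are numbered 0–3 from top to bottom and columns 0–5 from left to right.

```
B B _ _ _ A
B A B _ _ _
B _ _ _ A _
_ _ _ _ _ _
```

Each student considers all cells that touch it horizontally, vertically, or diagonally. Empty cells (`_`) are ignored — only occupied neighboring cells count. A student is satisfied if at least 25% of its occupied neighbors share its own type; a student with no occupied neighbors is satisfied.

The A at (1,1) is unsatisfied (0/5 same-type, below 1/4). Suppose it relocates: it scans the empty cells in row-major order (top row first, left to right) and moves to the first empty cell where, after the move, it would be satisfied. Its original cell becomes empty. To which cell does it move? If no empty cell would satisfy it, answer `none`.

(0,4)

Vacating (1,1). Empty cells in order:
  (0,2): 0/2 same-type → still unsatisfied.
  (0,3): 0/1 same-type → still unsatisfied.
  (0,4): 1/1 same-type → satisfied — stop here.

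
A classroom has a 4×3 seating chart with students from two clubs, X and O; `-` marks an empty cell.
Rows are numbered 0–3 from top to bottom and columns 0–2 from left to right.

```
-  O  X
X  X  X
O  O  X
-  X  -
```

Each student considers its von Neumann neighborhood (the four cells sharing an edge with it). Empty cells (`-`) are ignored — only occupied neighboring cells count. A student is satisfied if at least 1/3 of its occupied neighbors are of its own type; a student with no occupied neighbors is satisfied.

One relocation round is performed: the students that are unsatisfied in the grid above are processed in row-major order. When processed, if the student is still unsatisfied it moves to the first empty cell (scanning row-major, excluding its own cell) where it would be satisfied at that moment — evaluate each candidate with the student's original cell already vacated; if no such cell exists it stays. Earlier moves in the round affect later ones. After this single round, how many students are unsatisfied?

Initially unsatisfied (in order): (0,1), (2,1), (3,1).
  (0,1) → (3,0).
  (2,1): no empty cell satisfies it; stays.
  (3,1) → (0,0).
Resulting grid:
X - X
X X X
O O X
O - -
All satisfied now.

0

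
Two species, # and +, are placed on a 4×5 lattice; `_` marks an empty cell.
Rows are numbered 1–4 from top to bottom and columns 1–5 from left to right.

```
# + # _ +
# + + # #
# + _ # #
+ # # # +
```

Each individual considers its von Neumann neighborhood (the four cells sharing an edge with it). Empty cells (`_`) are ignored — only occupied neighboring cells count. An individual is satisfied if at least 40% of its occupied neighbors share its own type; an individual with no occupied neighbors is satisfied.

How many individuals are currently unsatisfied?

9

(1,1)# 1/2 satisfied
(1,2)+ 1/3 not
(1,3)# 0/2 not
(1,5)+ 0/1 not
(2,1)# 2/3 satisfied
(2,2)+ 3/4 satisfied
(2,3)+ 1/3 not
(2,4)# 2/3 satisfied
(2,5)# 2/3 satisfied
(3,1)# 1/3 not
(3,2)+ 1/3 not
(3,4)# 3/3 satisfied
(3,5)# 2/3 satisfied
(4,1)+ 0/2 not
(4,2)# 1/3 not
(4,3)# 2/2 satisfied
(4,4)# 2/3 satisfied
(4,5)+ 0/2 not
Unsatisfied: (1,2), (1,3), (1,5), (2,3), (3,1), (3,2), (4,1), (4,2), (4,5) — 9 in total.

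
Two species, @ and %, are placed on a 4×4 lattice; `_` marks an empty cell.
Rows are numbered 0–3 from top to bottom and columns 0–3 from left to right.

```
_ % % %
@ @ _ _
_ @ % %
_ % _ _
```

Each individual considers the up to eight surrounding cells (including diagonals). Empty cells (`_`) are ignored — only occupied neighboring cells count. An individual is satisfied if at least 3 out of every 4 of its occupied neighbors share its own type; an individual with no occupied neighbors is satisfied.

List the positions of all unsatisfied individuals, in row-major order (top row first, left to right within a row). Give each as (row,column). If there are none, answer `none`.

(0,1)% 1/3 ✗
(0,2)% 2/3 ✗
(0,3)% 1/1 ✓
(1,0)@ 2/3 ✗
(1,1)@ 2/5 ✗
(2,1)@ 2/4 ✗
(2,2)% 2/4 ✗
(2,3)% 1/1 ✓
(3,1)% 1/2 ✗

(0,1), (0,2), (1,0), (1,1), (2,1), (2,2), (3,1)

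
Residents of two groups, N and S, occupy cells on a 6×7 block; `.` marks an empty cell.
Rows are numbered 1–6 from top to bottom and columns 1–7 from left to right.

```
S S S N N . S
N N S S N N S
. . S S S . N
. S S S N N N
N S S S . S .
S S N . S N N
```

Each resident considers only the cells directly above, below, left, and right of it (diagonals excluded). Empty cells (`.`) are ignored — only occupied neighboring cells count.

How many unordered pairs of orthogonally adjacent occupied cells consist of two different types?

18

Scan each occupied cell's neighbors to the right and below so each pair is counted once.
Row 1: S(1,1)–S(1,2)= S(1,1)–N(2,1)≠ S(1,2)–S(1,3)= S(1,2)–N(2,2)≠ S(1,3)–N(1,4)≠ S(1,3)–S(2,3)= N(1,4)–N(1,5)= N(1,4)–S(2,4)≠ N(1,5)–N(2,5)= S(1,7)–S(2,7)=  → 4/10 unlike.
Row 2: N(2,1)–N(2,2)= N(2,2)–S(2,3)≠ S(2,3)–S(2,4)= S(2,3)–S(3,3)= S(2,4)–N(2,5)≠ S(2,4)–S(3,4)= N(2,5)–N(2,6)= N(2,5)–S(3,5)≠ N(2,6)–S(2,7)≠ S(2,7)–N(3,7)≠  → 5/10 unlike.
Row 3: S(3,3)–S(3,4)= S(3,3)–S(4,3)= S(3,4)–S(3,5)= S(3,4)–S(4,4)= S(3,5)–N(4,5)≠ N(3,7)–N(4,7)=  → 1/6 unlike.
Row 4: S(4,2)–S(4,3)= S(4,2)–S(5,2)= S(4,3)–S(4,4)= S(4,3)–S(5,3)= S(4,4)–N(4,5)≠ S(4,4)–S(5,4)= N(4,5)–N(4,6)= N(4,6)–N(4,7)= N(4,6)–S(5,6)≠  → 2/9 unlike.
Row 5: N(5,1)–S(5,2)≠ N(5,1)–S(6,1)≠ S(5,2)–S(5,3)= S(5,2)–S(6,2)= S(5,3)–S(5,4)= S(5,3)–N(6,3)≠ S(5,6)–N(6,6)≠  → 4/7 unlike.
Row 6: S(6,1)–S(6,2)= S(6,2)–N(6,3)≠ S(6,5)–N(6,6)≠ N(6,6)–N(6,7)=  → 2/4 unlike.
Total adjacent occupied pairs: 46; unlike-type pairs: 18.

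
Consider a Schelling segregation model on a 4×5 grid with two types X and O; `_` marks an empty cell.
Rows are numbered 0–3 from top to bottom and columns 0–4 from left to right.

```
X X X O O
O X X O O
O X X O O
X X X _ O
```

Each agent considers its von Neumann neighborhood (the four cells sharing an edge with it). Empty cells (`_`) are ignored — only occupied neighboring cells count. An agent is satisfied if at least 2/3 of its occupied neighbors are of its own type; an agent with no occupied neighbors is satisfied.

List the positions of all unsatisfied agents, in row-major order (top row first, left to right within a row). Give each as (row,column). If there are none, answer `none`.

Row 0: (0,0)X 1/2 unhappy · (0,1)X 3/3 ok · (0,2)X 2/3 ok · (0,3)O 2/3 ok · (0,4)O 2/2 ok
Row 1: (1,0)O 1/3 unhappy · (1,1)X 3/4 ok · (1,2)X 3/4 ok · (1,3)O 3/4 ok · (1,4)O 3/3 ok
Row 2: (2,0)O 1/3 unhappy · (2,1)X 3/4 ok · (2,2)X 3/4 ok · (2,3)O 2/3 ok · (2,4)O 3/3 ok
Row 3: (3,0)X 1/2 unhappy · (3,1)X 3/3 ok · (3,2)X 2/2 ok · (3,4)O 1/1 ok

(0,0), (1,0), (2,0), (3,0)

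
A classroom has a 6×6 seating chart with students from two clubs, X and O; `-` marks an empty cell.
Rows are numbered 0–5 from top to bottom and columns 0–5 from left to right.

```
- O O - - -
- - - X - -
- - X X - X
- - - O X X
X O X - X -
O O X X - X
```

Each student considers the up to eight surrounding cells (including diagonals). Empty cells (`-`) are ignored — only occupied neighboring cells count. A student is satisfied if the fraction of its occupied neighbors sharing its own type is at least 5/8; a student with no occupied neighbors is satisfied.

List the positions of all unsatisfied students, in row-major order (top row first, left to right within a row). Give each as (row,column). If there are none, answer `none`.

Row 0: (0,1)O 1/1 ✓ · (0,2)O 1/2 ✗
Row 1: (1,3)X 2/3 ✓
Row 2: (2,2)X 2/3 ✓ · (2,3)X 3/4 ✓ · (2,5)X 2/2 ✓
Row 3: (3,3)O 0/5 ✗ · (3,4)X 4/5 ✓ · (3,5)X 3/3 ✓
Row 4: (4,0)X 0/3 ✗ · (4,1)O 2/5 ✗ · (4,2)X 2/5 ✗ · (4,4)X 4/5 ✓
Row 5: (5,0)O 2/3 ✓ · (5,1)O 2/5 ✗ · (5,2)X 2/4 ✗ · (5,3)X 3/3 ✓ · (5,5)X 1/1 ✓

(0,2), (3,3), (4,0), (4,1), (4,2), (5,1), (5,2)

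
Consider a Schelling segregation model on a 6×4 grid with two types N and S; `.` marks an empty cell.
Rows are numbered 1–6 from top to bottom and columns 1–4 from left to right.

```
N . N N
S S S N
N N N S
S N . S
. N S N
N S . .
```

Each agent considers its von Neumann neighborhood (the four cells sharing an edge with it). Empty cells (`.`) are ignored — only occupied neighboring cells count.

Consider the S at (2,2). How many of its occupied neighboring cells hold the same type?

2

Occupied neighbors of (2,2): (3,2)=N, (2,1)=S, (2,3)=S.
Same type (S): 2 of 3.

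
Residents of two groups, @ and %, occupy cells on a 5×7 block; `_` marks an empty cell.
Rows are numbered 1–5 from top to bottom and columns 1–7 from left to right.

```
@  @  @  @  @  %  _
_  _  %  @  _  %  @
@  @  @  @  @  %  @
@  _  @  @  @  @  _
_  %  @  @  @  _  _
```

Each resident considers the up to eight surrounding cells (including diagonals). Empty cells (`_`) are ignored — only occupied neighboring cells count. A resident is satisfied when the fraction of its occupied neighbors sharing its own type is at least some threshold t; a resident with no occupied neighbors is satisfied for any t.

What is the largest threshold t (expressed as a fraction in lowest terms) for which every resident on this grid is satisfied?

(1,1)@ 1/1
(1,2)@ 2/3
(1,3)@ 3/4
(1,4)@ 3/4
(1,5)@ 2/4
(1,6)% 1/3
(2,3)% 0/7
(2,4)@ 6/7
(2,6)% 2/6
(2,7)@ 1/4
(3,1)@ 2/2
(3,2)@ 4/5
(3,3)@ 5/6
(3,4)@ 6/7
(3,5)@ 5/7
(3,6)% 1/6
(3,7)@ 2/4
(4,1)@ 2/3
(4,3)@ 6/7
(4,4)@ 8/8
(4,5)@ 6/7
(4,6)@ 4/5
(5,2)% 0/3
(5,3)@ 3/4
(5,4)@ 5/5
(5,5)@ 4/4
The smallest same-type fraction is 0/7 at (2,3), which reduces to 0/1. Any threshold above that leaves this resident unsatisfied.

0/1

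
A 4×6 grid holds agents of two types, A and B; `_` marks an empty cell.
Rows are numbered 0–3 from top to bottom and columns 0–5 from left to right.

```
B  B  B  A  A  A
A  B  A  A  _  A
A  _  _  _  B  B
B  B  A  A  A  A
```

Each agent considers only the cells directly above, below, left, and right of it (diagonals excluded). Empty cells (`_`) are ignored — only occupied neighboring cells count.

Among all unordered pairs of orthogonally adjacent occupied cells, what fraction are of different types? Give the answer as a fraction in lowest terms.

Scan each occupied cell's neighbors to the right and below so each pair is counted once.
From row 0: 3 unlike of 10 pairs (running 3/10).
From row 1: 3 unlike of 5 pairs (running 6/15).
From row 2: 3 unlike of 4 pairs (running 9/19).
From row 3: 1 unlike of 5 pairs (running 10/24).
Total adjacent occupied pairs: 24; unlike-type pairs: 10.
10/24 reduces to 5/12.

5/12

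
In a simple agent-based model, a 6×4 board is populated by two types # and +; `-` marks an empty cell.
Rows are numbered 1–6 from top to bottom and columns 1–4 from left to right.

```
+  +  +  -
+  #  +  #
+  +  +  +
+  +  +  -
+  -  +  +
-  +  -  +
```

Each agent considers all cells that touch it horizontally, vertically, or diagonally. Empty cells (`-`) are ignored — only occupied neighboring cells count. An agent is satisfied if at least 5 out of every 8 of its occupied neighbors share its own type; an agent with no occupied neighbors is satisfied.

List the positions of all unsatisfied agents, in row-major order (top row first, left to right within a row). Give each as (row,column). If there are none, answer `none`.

(1,3), (2,2), (2,4)

Row 1: (1,1)+ 2/3 ✓ · (1,2)+ 4/5 ✓ · (1,3)+ 2/4 ✗
Row 2: (2,1)+ 4/5 ✓ · (2,2)# 0/8 ✗ · (2,3)+ 5/7 ✓ · (2,4)# 0/4 ✗
Row 3: (3,1)+ 4/5 ✓ · (3,2)+ 7/8 ✓ · (3,3)+ 5/7 ✓ · (3,4)+ 3/4 ✓
Row 4: (4,1)+ 4/4 ✓ · (4,2)+ 7/7 ✓ · (4,3)+ 6/6 ✓
Row 5: (5,1)+ 3/3 ✓ · (5,3)+ 5/5 ✓ · (5,4)+ 3/3 ✓
Row 6: (6,2)+ 2/2 ✓ · (6,4)+ 2/2 ✓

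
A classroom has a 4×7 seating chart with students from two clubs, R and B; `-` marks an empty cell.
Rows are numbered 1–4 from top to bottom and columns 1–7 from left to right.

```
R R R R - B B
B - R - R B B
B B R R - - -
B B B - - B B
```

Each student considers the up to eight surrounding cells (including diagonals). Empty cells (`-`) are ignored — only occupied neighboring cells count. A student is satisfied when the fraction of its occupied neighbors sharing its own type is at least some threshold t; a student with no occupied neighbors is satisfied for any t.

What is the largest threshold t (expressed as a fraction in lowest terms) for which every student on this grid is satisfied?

2/5

(1,1)R 1/2
(1,2)R 3/4
(1,3)R 3/3
(1,4)R 3/3
(1,6)B 3/4
(1,7)B 3/3
(2,1)B 2/4
(2,3)R 5/6
(2,5)R 2/4
(2,6)B 3/4
(2,7)B 3/3
(3,1)B 4/4
(3,2)B 5/7
(3,3)R 2/5
(3,4)R 3/4
(4,1)B 3/3
(4,2)B 4/5
(4,3)B 2/4
(4,6)B 1/1
(4,7)B 1/1
The smallest same-type fraction is 2/5 at (3,3), which reduces to 2/5. Any threshold above that leaves this student unsatisfied.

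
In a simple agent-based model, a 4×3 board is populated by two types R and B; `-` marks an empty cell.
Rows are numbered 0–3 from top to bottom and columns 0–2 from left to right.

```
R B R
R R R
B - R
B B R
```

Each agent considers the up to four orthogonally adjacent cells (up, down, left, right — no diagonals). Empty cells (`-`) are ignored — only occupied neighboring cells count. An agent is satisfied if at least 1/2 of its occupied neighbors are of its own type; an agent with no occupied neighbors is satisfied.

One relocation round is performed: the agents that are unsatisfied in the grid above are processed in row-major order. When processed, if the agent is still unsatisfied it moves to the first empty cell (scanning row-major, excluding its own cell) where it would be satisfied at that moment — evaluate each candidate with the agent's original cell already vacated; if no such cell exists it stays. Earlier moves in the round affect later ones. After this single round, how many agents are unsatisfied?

Initially unsatisfied (in order): (0,1).
  (0,1) → (2,1).
Resulting grid:
R - R
R R R
B B R
B B R
All satisfied now.

0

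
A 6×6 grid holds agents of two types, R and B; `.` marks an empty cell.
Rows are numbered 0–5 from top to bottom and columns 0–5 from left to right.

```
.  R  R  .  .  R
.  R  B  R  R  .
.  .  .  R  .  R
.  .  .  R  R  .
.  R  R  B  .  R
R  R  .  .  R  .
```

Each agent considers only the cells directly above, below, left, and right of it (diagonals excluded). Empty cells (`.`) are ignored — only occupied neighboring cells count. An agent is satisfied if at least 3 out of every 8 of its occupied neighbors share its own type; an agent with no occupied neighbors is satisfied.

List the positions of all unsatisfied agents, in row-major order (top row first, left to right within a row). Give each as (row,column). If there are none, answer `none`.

(1,2), (4,3)

(0,1)R 2/2 ✓
(0,2)R 1/2 ✓
(0,5)R 0/0 ✓
(1,1)R 1/2 ✓
(1,2)B 0/3 ✗
(1,3)R 2/3 ✓
(1,4)R 1/1 ✓
(2,3)R 2/2 ✓
(2,5)R 0/0 ✓
(3,3)R 2/3 ✓
(3,4)R 1/1 ✓
(4,1)R 2/2 ✓
(4,2)R 1/2 ✓
(4,3)B 0/2 ✗
(4,5)R 0/0 ✓
(5,0)R 1/1 ✓
(5,1)R 2/2 ✓
(5,4)R 0/0 ✓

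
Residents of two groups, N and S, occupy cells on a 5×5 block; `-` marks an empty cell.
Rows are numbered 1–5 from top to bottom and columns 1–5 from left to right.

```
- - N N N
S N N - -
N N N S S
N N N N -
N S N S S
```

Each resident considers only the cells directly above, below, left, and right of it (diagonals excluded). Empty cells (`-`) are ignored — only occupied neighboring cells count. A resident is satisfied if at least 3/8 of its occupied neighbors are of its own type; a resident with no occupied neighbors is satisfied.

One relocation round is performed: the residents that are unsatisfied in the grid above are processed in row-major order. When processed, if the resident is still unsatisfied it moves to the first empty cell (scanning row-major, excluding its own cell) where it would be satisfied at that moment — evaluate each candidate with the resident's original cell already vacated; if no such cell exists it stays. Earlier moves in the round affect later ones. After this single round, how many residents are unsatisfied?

Initially unsatisfied (in order): (2,1), (3,4), (4,4), (5,2), (5,3), (5,4).
  (2,1) → (1,1).
  (3,4) → (2,5).
  (4,4): now satisfied by earlier moves; stays.
  (5,2) → (4,5).
  (5,3): now satisfied by earlier moves; stays.
  (5,4): no empty cell satisfies it; stays.
Resulting grid:
S - N N N
- N N - S
N N N - S
N N N N S
N - N S S
Unsatisfied now: (4,4), (5,4).

2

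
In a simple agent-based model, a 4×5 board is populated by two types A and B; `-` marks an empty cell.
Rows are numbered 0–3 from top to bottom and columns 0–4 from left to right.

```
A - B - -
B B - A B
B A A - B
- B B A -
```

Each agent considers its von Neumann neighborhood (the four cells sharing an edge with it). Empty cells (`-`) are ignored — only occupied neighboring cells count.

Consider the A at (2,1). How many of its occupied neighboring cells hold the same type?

1

Occupied neighbors of (2,1): (1,1)=B, (3,1)=B, (2,0)=B, (2,2)=A.
Same type (A): 1 of 4.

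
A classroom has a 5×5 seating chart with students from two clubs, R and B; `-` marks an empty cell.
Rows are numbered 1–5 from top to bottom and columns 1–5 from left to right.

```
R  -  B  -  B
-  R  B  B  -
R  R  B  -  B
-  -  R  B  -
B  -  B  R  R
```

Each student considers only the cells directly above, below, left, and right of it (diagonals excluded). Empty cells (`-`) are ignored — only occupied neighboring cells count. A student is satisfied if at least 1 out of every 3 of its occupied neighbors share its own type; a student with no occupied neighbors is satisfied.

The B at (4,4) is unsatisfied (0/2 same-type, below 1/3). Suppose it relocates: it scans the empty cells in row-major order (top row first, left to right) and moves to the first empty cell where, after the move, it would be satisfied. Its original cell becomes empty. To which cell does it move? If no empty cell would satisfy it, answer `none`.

(1,2)

Vacating (4,4). Empty cells in order:
  (1,2): 1/3 same-type → satisfied — stop here.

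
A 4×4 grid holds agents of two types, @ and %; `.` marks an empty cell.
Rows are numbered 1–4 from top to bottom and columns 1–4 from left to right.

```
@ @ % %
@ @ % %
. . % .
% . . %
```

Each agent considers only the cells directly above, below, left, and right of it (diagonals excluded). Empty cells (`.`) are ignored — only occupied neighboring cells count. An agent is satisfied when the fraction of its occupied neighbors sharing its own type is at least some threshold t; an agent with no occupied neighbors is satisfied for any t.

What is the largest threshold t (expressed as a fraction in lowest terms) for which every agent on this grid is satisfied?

(1,1)@ 2/2
(1,2)@ 2/3
(1,3)% 2/3
(1,4)% 2/2
(2,1)@ 2/2
(2,2)@ 2/3
(2,3)% 3/4
(2,4)% 2/2
(3,3)% 1/1
(4,1)% — no occupied neighbors
(4,4)% — no occupied neighbors
The smallest same-type fraction is 2/3 at (1,2), which reduces to 2/3. Any threshold above that leaves this agent unsatisfied.

2/3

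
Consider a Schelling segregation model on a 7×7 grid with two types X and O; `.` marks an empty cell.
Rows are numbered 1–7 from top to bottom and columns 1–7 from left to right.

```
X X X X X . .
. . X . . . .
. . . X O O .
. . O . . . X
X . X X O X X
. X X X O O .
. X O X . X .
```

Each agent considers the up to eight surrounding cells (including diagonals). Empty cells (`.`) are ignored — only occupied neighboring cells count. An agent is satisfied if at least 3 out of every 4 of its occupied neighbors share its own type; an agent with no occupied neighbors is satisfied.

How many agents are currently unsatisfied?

16

(1,1)X 1/1 ✓
(1,2)X 3/3 ✓
(1,3)X 3/3 ✓
(1,4)X 3/3 ✓
(1,5)X 1/1 ✓
(2,3)X 4/4 ✓
(3,4)X 1/3 ✗
(3,5)O 1/2 ✗
(3,6)O 1/2 ✗
(4,3)O 0/3 ✗
(4,7)X 2/3 ✗
(5,1)X 1/1 ✓
(5,3)X 4/5 ✓
(5,4)X 3/6 ✗
(5,5)O 2/5 ✗
(5,6)X 2/5 ✗
(5,7)X 2/3 ✗
(6,2)X 4/5 ✓
(6,3)X 6/7 ✓
(6,4)X 4/7 ✗
(6,5)O 2/7 ✗
(6,6)O 2/5 ✗
(7,2)X 2/3 ✗
(7,3)O 0/5 ✗
(7,4)X 2/4 ✗
(7,6)X 0/2 ✗
Unsatisfied: (3,4), (3,5), (3,6), (4,3), (4,7), (5,4), (5,5), (5,6), (5,7), (6,4), (6,5), (6,6), (7,2), (7,3), (7,4), (7,6) — 16 in total.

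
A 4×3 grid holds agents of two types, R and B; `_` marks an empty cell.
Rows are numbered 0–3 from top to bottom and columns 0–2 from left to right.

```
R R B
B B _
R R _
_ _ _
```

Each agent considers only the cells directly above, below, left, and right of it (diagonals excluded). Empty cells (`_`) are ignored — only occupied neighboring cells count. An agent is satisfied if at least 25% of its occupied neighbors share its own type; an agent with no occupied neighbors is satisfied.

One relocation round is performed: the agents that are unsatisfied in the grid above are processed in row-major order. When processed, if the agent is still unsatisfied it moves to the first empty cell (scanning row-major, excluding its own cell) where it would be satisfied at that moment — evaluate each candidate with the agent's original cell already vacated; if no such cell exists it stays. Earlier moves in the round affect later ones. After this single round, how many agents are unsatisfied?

Initially unsatisfied (in order): (0,2).
  (0,2) → (1,2).
Resulting grid:
R R _
B B B
R R _
_ _ _
All satisfied now.

0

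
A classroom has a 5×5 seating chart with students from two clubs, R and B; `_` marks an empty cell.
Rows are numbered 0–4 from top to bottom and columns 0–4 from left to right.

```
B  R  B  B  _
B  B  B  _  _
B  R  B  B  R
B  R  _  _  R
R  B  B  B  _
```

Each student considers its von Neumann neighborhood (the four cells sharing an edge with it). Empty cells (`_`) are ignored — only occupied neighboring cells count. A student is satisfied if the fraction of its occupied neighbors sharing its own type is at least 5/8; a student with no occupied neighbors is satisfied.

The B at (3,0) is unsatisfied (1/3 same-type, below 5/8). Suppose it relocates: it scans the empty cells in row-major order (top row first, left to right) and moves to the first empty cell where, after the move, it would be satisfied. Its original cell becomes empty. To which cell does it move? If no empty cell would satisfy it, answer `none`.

Vacating (3,0). Empty cells in order:
  (0,4): 1/1 same-type → satisfied — stop here.

(0,4)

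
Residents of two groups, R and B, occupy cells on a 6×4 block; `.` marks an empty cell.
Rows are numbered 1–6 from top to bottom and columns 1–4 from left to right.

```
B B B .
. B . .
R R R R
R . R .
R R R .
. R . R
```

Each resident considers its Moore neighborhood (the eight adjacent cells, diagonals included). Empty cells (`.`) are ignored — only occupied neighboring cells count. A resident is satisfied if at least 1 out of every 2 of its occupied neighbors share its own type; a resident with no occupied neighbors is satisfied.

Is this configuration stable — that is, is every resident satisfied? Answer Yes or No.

Yes

Row 1: (1,1)B 2/2 ✓ · (1,2)B 3/3 ✓ · (1,3)B 2/2 ✓
Row 2: (2,2)B 3/6 ✓
Row 3: (3,1)R 2/3 ✓ · (3,2)R 4/5 ✓ · (3,3)R 3/4 ✓ · (3,4)R 2/2 ✓
Row 4: (4,1)R 4/4 ✓ · (4,3)R 5/5 ✓
Row 5: (5,1)R 3/3 ✓ · (5,2)R 5/5 ✓ · (5,3)R 4/4 ✓
Row 6: (6,2)R 3/3 ✓ · (6,4)R 1/1 ✓
All meet the threshold, so the configuration is stable.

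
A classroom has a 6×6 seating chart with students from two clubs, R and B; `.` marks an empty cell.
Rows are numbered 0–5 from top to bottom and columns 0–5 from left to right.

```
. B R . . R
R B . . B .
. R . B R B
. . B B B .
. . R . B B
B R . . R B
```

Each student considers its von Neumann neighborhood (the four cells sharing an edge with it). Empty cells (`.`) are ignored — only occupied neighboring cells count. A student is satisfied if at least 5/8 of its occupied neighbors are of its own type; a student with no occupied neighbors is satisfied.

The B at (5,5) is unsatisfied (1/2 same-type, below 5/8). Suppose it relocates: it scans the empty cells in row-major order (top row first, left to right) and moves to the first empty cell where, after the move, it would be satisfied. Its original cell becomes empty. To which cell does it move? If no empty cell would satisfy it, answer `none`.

Vacating (5,5). Empty cells in order:
  (0,0): 1/2 same-type → still unsatisfied.
  (0,3): 0/1 same-type → still unsatisfied.
  (0,4): 1/2 same-type → still unsatisfied.
  (1,2): 1/2 same-type → still unsatisfied.
  (1,3): 2/2 same-type → satisfied — stop here.

(1,3)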